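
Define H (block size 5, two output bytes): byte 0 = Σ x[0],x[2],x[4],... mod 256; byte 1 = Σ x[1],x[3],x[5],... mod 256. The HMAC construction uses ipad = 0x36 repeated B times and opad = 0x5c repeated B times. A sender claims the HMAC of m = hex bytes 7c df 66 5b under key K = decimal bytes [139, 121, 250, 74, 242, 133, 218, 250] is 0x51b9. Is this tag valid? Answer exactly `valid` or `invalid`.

Key decimal bytes [139, 121, 250, 74, 242, 133, 218, 250] = 8b 79 fa 4a f2 85 da fa is 8 bytes > B = 5, so hash it first: H(key) = 51 42, then zero-pad to 5 bytes: K' = 51 42 00 00 00.
K' ⊕ ipad = 67 74 36 36 36; K' ⊕ opad = 0d 1e 5c 5c 5c.
Inner hash: even-index sum = 525 mod 256 = 13; odd-index sum = 396 mod 256 = 140 → 0d 8c.
Outer hash (recomputed tag): even-index sum = 337 mod 256 = 81; odd-index sum = 135 mod 256 = 135 → 51 87.
Recomputed tag = 5187; claimed = 51b9 → mismatch.

invalid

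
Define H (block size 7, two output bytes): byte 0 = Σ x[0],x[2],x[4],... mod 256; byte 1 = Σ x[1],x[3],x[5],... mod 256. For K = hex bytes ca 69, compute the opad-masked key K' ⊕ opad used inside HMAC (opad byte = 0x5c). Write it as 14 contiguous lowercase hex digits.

96355c5c5c5c5c

Key hex bytes ca 69 is 2 bytes ≤ B = 7; zero-pad to 7 bytes: K' = ca 69 00 00 00 00 00.
XOR each byte with 0x5c: ca⊕5c=96, 69⊕5c=35, 00⊕5c=5c, 00⊕5c=5c, 00⊕5c=5c, 00⊕5c=5c, 00⊕5c=5c.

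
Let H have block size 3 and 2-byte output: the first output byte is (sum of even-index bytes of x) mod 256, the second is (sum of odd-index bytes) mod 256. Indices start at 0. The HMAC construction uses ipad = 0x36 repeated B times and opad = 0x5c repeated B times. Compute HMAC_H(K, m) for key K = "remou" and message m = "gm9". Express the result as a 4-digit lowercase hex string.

e68d

Key "remou" = 72 65 6d 6f 75 is 5 bytes > B = 3, so hash it first: H(key) = 54 d4, then zero-pad to 3 bytes: K' = 54 d4 00.
K' ⊕ ipad = 62 e2 36.  K' ⊕ opad = 08 88 5c.
Inner input = (K'⊕ipad) ∥ m = 62 e2 36 ∥ 67 6d 39.
Inner hash: even-index sum = 261 mod 256 = 5; odd-index sum = 386 mod 256 = 130 → 05 82.
Outer input = (K'⊕opad) ∥ inner = 08 88 5c ∥ 05 82.
Outer hash (tag): even-index sum = 230 mod 256 = 230; odd-index sum = 141 mod 256 = 141 → e6 8d.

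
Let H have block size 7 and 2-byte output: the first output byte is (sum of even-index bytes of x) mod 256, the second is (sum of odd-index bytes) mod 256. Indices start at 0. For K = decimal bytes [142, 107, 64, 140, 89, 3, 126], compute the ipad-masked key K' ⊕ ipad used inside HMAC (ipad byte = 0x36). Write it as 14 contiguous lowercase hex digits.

b85d76ba6f3548

Key decimal bytes [142, 107, 64, 140, 89, 3, 126] = 8e 6b 40 8c 59 03 7e is exactly B = 7 bytes: K' = 8e 6b 40 8c 59 03 7e.
XOR each byte with 0x36: 8e⊕36=b8, 6b⊕36=5d, 40⊕36=76, 8c⊕36=ba, 59⊕36=6f, 03⊕36=35, 7e⊕36=48.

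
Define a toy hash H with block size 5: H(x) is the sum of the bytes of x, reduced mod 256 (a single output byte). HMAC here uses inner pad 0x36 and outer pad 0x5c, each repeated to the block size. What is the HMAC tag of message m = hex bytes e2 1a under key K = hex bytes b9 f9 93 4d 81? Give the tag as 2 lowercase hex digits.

Key hex bytes b9 f9 93 4d 81 is exactly B = 5 bytes: K' = b9 f9 93 4d 81.
K' ⊕ ipad = 8f cf a5 7b b7.  K' ⊕ opad = e5 a5 cf 11 dd.
Inner input = (K'⊕ipad) ∥ m = 8f cf a5 7b b7 ∥ e2 1a.
Inner hash: sum = 143+207+165+123+183+226+26 = 1073; mod 256 = 49 → 31.
Outer input = (K'⊕opad) ∥ inner = e5 a5 cf 11 dd ∥ 31.
Outer hash (tag): sum = 229+165+207+17+221+49 = 888; mod 256 = 120 → 78.

78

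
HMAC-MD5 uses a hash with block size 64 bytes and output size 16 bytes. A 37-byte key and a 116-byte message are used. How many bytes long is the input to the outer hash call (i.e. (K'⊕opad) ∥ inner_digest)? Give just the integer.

80

Key is 37 ≤ 64 bytes, zero-padded: |K'| = 64.
Outer input = (K'⊕opad) ∥ H(inner) → 64 + 16 = 80 bytes.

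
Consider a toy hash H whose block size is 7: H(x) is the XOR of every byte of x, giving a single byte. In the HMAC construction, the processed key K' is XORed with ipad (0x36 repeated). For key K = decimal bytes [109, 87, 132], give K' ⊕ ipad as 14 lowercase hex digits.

Key decimal bytes [109, 87, 132] = 6d 57 84 is 3 bytes ≤ B = 7; zero-pad to 7 bytes: K' = 6d 57 84 00 00 00 00.
XOR each byte with 0x36: 6d⊕36=5b, 57⊕36=61, 84⊕36=b2, 00⊕36=36, 00⊕36=36, 00⊕36=36, 00⊕36=36.

5b61b236363636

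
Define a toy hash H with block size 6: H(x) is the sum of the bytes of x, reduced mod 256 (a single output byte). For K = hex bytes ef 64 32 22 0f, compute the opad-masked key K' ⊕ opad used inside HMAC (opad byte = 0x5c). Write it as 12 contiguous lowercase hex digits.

Key hex bytes ef 64 32 22 0f is 5 bytes ≤ B = 6; zero-pad to 6 bytes: K' = ef 64 32 22 0f 00.
XOR each byte with 0x5c: ef⊕5c=b3, 64⊕5c=38, 32⊕5c=6e, 22⊕5c=7e, 0f⊕5c=53, 00⊕5c=5c.

b3386e7e535c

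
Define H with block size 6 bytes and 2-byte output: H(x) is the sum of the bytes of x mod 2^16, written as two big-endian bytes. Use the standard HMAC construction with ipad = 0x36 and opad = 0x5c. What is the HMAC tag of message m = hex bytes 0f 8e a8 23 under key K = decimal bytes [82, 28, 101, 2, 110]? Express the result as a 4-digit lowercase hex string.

Key decimal bytes [82, 28, 101, 2, 110] = 52 1c 65 02 6e is 5 bytes ≤ B = 6; zero-pad to 6 bytes: K' = 52 1c 65 02 6e 00.
K' ⊕ ipad = 64 2a 53 34 58 36.  K' ⊕ opad = 0e 40 39 5e 32 5c.
Inner input = (K'⊕ipad) ∥ m = 64 2a 53 34 58 36 ∥ 0f 8e a8 23.
Inner hash: sum = 100+42+83+52+88+54+15+142+168+35 = 779 → 03 0b.
Outer input = (K'⊕opad) ∥ inner = 0e 40 39 5e 32 5c ∥ 03 0b.
Outer hash (tag): sum = 14+64+57+94+50+92+3+11 = 385 → 01 81.

0181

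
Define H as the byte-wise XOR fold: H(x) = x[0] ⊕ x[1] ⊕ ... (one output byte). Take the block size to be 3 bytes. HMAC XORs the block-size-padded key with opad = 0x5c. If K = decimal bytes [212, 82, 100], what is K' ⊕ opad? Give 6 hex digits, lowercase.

880e38

Key decimal bytes [212, 82, 100] = d4 52 64 is exactly B = 3 bytes: K' = d4 52 64.
XOR each byte with 0x5c: d4⊕5c=88, 52⊕5c=0e, 64⊕5c=38.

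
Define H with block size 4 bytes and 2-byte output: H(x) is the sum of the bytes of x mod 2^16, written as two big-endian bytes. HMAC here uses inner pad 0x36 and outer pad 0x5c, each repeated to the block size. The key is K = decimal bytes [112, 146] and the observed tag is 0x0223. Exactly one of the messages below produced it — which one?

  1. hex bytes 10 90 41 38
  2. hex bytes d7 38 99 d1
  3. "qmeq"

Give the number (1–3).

Key decimal bytes [112, 146] = 70 92 is 2 bytes ≤ B = 4; zero-pad to 4 bytes: K' = 70 92 00 00.
K' ⊕ ipad = 46 a4 36 36; K' ⊕ opad = 2c ce 5c 5c.
m1: inner = H(46 a4 36 36 10 90 41 38) = 02 6f; tag = H(2c ce 5c 5c 02 6f) = 0223 ← matches
m2: inner = H(46 a4 36 36 d7 38 99 d1) = 03 cf; tag = H(2c ce 5c 5c 03 cf) = 0284
m3: inner = H(46 a4 36 36 71 6d 65 71) = 03 0a; tag = H(2c ce 5c 5c 03 0a) = 01bf

1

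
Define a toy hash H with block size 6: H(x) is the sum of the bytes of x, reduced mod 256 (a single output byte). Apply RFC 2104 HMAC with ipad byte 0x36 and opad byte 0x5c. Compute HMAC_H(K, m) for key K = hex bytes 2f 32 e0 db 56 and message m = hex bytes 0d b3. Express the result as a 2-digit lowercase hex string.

Key hex bytes 2f 32 e0 db 56 is 5 bytes ≤ B = 6; zero-pad to 6 bytes: K' = 2f 32 e0 db 56 00.
K' ⊕ ipad = 19 04 d6 ed 60 36.  K' ⊕ opad = 73 6e bc 87 0a 5c.
Inner input = (K'⊕ipad) ∥ m = 19 04 d6 ed 60 36 ∥ 0d b3.
Inner hash: sum = 25+4+214+237+96+54+13+179 = 822; mod 256 = 54 → 36.
Outer input = (K'⊕opad) ∥ inner = 73 6e bc 87 0a 5c ∥ 36.
Outer hash (tag): sum = 115+110+188+135+10+92+54 = 704; mod 256 = 192 → c0.

c0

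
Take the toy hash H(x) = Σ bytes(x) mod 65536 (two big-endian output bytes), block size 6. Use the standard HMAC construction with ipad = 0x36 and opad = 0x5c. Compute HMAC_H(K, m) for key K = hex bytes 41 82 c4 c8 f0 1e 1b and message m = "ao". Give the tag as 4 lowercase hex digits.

Key hex bytes 41 82 c4 c8 f0 1e 1b is 7 bytes > B = 6, so hash it first: H(key) = 03 78, then zero-pad to 6 bytes: K' = 03 78 00 00 00 00.
K' ⊕ ipad = 35 4e 36 36 36 36.  K' ⊕ opad = 5f 24 5c 5c 5c 5c.
Inner input = (K'⊕ipad) ∥ m = 35 4e 36 36 36 36 ∥ 61 6f.
Inner hash: sum = 53+78+54+54+54+54+97+111 = 555 → 02 2b.
Outer input = (K'⊕opad) ∥ inner = 5f 24 5c 5c 5c 5c ∥ 02 2b.
Outer hash (tag): sum = 95+36+92+92+92+92+2+43 = 544 → 02 20.

0220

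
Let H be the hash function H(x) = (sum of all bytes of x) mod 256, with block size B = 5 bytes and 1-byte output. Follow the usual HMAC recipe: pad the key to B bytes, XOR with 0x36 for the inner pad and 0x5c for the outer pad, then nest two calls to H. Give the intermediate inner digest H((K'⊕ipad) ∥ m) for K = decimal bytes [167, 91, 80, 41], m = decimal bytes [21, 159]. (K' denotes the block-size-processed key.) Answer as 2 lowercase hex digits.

6d

Key decimal bytes [167, 91, 80, 41] = a7 5b 50 29 is 4 bytes ≤ B = 5; zero-pad to 5 bytes: K' = a7 5b 50 29 00.
K' ⊕ ipad = 91 6d 66 1f 36.
Inner input = 91 6d 66 1f 36 ∥ 15 9f.
Inner hash: sum = 145+109+102+31+54+21+159 = 621; mod 256 = 109 → 6d.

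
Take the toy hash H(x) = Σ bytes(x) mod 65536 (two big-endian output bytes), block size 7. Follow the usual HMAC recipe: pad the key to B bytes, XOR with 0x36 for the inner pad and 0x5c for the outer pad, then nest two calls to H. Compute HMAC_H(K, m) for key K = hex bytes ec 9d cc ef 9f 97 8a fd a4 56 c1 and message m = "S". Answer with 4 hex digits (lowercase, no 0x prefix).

Key hex bytes ec 9d cc ef 9f 97 8a fd a4 56 c1 is 11 bytes > B = 7, so hash it first: H(key) = 07 bc, then zero-pad to 7 bytes: K' = 07 bc 00 00 00 00 00.
K' ⊕ ipad = 31 8a 36 36 36 36 36.  K' ⊕ opad = 5b e0 5c 5c 5c 5c 5c.
Inner input = (K'⊕ipad) ∥ m = 31 8a 36 36 36 36 36 ∥ 53.
Inner hash: sum = 49+138+54+54+54+54+54+83 = 540 → 02 1c.
Outer input = (K'⊕opad) ∥ inner = 5b e0 5c 5c 5c 5c 5c ∥ 02 1c.
Outer hash (tag): sum = 91+224+92+92+92+92+92+2+28 = 805 → 03 25.

0325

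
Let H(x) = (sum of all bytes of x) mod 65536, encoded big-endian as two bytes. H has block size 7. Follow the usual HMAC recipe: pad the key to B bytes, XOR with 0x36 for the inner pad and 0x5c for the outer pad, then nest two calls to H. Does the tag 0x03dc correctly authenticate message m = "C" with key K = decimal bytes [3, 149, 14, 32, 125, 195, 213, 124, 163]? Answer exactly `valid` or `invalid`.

invalid

Key decimal bytes [3, 149, 14, 32, 125, 195, 213, 124, 163] = 03 95 0e 20 7d c3 d5 7c a3 is 9 bytes > B = 7, so hash it first: H(key) = 03 fa, then zero-pad to 7 bytes: K' = 03 fa 00 00 00 00 00.
K' ⊕ ipad = 35 cc 36 36 36 36 36; K' ⊕ opad = 5f a6 5c 5c 5c 5c 5c.
Inner hash: sum = 53+204+54+54+54+54+54+67 = 594 → 02 52.
Outer hash (recomputed tag): sum = 95+166+92+92+92+92+92+2+82 = 805 → 03 25.
Recomputed tag = 0325; claimed = 03dc → mismatch.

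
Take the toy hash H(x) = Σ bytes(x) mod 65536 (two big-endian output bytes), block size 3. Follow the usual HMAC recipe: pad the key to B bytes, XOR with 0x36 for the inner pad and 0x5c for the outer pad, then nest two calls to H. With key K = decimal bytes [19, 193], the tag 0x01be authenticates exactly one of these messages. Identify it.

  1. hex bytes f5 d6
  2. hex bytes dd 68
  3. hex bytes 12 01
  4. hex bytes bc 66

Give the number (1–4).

Key decimal bytes [19, 193] = 13 c1 is 2 bytes ≤ B = 3; zero-pad to 3 bytes: K' = 13 c1 00.
K' ⊕ ipad = 25 f7 36; K' ⊕ opad = 4f 9d 5c.
m1: inner = H(25 f7 36 f5 d6) = 03 1d; tag = H(4f 9d 5c 03 1d) = 0168
m2: inner = H(25 f7 36 dd 68) = 02 97; tag = H(4f 9d 5c 02 97) = 01e1
m3: inner = H(25 f7 36 12 01) = 01 65; tag = H(4f 9d 5c 01 65) = 01ae
m4: inner = H(25 f7 36 bc 66) = 02 74; tag = H(4f 9d 5c 02 74) = 01be ← matches

4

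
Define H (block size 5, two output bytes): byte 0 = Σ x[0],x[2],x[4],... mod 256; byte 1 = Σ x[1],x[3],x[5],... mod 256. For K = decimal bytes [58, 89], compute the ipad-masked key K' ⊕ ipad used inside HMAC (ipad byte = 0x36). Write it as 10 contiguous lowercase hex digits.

Key decimal bytes [58, 89] = 3a 59 is 2 bytes ≤ B = 5; zero-pad to 5 bytes: K' = 3a 59 00 00 00.
XOR each byte with 0x36: 3a⊕36=0c, 59⊕36=6f, 00⊕36=36, 00⊕36=36, 00⊕36=36.

0c6f363636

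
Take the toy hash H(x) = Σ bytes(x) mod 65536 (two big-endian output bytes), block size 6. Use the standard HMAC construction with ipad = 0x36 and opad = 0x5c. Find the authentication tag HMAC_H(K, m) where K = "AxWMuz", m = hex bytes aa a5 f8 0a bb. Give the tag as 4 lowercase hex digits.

00ed

Key "AxWMuz" = 41 78 57 4d 75 7a is exactly B = 6 bytes: K' = 41 78 57 4d 75 7a.
K' ⊕ ipad = 77 4e 61 7b 43 4c.  K' ⊕ opad = 1d 24 0b 11 29 26.
Inner input = (K'⊕ipad) ∥ m = 77 4e 61 7b 43 4c ∥ aa a5 f8 0a bb.
Inner hash: sum = 119+78+97+123+67+76+170+165+248+10+187 = 1340 → 05 3c.
Outer input = (K'⊕opad) ∥ inner = 1d 24 0b 11 29 26 ∥ 05 3c.
Outer hash (tag): sum = 29+36+11+17+41+38+5+60 = 237 → 00 ed.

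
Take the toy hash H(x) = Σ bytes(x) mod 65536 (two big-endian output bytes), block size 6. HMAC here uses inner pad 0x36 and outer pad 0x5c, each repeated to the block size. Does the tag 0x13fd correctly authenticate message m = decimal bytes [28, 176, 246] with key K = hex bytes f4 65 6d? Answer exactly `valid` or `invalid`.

invalid

Key hex bytes f4 65 6d is 3 bytes ≤ B = 6; zero-pad to 6 bytes: K' = f4 65 6d 00 00 00.
K' ⊕ ipad = c2 53 5b 36 36 36; K' ⊕ opad = a8 39 31 5c 5c 5c.
Inner hash: sum = 194+83+91+54+54+54+28+176+246 = 980 → 03 d4.
Outer hash (recomputed tag): sum = 168+57+49+92+92+92+3+212 = 765 → 02 fd.
Recomputed tag = 02fd; claimed = 13fd → mismatch.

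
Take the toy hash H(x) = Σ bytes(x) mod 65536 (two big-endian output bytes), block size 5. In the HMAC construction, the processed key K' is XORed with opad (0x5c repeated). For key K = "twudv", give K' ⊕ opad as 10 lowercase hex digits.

Key "twudv" = 74 77 75 64 76 is exactly B = 5 bytes: K' = 74 77 75 64 76.
XOR each byte with 0x5c: 74⊕5c=28, 77⊕5c=2b, 75⊕5c=29, 64⊕5c=38, 76⊕5c=2a.

282b29382a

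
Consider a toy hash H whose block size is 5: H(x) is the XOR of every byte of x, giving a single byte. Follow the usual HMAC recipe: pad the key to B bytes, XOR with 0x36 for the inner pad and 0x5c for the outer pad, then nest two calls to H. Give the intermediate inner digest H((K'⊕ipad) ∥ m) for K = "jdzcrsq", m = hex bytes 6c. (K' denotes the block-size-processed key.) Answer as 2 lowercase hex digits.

Key "jdzcrsq" = 6a 64 7a 63 72 73 71 is 7 bytes > B = 5, so hash it first: H(key) = 67, then zero-pad to 5 bytes: K' = 67 00 00 00 00.
K' ⊕ ipad = 51 36 36 36 36.
Inner input = 51 36 36 36 36 ∥ 6c.
Inner hash: XOR 51⊕36⊕36⊕36⊕36⊕6c = 3d.

3d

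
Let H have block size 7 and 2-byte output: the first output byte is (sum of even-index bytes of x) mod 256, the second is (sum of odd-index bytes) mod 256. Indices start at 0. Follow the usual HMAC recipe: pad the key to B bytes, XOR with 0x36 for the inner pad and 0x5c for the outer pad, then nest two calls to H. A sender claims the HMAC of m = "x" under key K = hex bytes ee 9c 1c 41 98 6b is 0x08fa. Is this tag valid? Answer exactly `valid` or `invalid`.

valid

Key hex bytes ee 9c 1c 41 98 6b is 6 bytes ≤ B = 7; zero-pad to 7 bytes: K' = ee 9c 1c 41 98 6b 00.
K' ⊕ ipad = d8 aa 2a 77 ae 5d 36; K' ⊕ opad = b2 c0 40 1d c4 37 5c.
Inner hash: even-index sum = 486 mod 256 = 230; odd-index sum = 502 mod 256 = 246 → e6 f6.
Outer hash (recomputed tag): even-index sum = 776 mod 256 = 8; odd-index sum = 506 mod 256 = 250 → 08 fa.
Recomputed tag = 08fa; claimed = 08fa → match.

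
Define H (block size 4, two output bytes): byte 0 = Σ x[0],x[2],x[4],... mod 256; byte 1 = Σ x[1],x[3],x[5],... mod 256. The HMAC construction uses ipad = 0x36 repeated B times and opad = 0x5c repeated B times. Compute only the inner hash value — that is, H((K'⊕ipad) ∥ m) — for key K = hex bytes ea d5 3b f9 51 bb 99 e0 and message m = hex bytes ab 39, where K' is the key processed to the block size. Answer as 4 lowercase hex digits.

Key hex bytes ea d5 3b f9 51 bb 99 e0 is 8 bytes > B = 4, so hash it first: H(key) = 0f 69, then zero-pad to 4 bytes: K' = 0f 69 00 00.
K' ⊕ ipad = 39 5f 36 36.
Inner input = 39 5f 36 36 ∥ ab 39.
Inner hash: even-index sum = 282 mod 256 = 26; odd-index sum = 206 mod 256 = 206 → 1a ce.

1ace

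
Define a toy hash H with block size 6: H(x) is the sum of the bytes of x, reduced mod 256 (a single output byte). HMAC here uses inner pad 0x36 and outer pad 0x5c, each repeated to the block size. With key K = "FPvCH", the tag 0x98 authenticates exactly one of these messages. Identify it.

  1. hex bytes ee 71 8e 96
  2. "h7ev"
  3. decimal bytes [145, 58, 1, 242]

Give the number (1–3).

Key "FPvCH" = 46 50 76 43 48 is 5 bytes ≤ B = 6; zero-pad to 6 bytes: K' = 46 50 76 43 48 00.
K' ⊕ ipad = 70 66 40 75 7e 36; K' ⊕ opad = 1a 0c 2a 1f 14 5c.
m1: inner = H(70 66 40 75 7e 36 ee 71 8e 96) = c2; tag = H(1a 0c 2a 1f 14 5c c2) = a1
m2: inner = H(70 66 40 75 7e 36 68 37 65 76) = b9; tag = H(1a 0c 2a 1f 14 5c b9) = 98 ← matches
m3: inner = H(70 66 40 75 7e 36 91 3a 01 f2) = fd; tag = H(1a 0c 2a 1f 14 5c fd) = dc

2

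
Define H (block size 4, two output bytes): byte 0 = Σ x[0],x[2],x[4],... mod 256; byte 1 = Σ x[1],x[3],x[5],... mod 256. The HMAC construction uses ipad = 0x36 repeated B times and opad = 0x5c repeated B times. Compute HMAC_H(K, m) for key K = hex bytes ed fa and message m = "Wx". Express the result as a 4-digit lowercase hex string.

Key hex bytes ed fa is 2 bytes ≤ B = 4; zero-pad to 4 bytes: K' = ed fa 00 00.
K' ⊕ ipad = db cc 36 36.  K' ⊕ opad = b1 a6 5c 5c.
Inner input = (K'⊕ipad) ∥ m = db cc 36 36 ∥ 57 78.
Inner hash: even-index sum = 360 mod 256 = 104; odd-index sum = 378 mod 256 = 122 → 68 7a.
Outer input = (K'⊕opad) ∥ inner = b1 a6 5c 5c ∥ 68 7a.
Outer hash (tag): even-index sum = 373 mod 256 = 117; odd-index sum = 380 mod 256 = 124 → 75 7c.

757c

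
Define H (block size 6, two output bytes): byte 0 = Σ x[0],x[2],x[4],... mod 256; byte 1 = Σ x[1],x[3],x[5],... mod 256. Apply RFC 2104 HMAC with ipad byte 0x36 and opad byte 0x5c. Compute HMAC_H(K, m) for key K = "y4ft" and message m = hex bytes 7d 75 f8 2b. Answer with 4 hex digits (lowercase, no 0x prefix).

0506

Key "y4ft" = 79 34 66 74 is 4 bytes ≤ B = 6; zero-pad to 6 bytes: K' = 79 34 66 74 00 00.
K' ⊕ ipad = 4f 02 50 42 36 36.  K' ⊕ opad = 25 68 3a 28 5c 5c.
Inner input = (K'⊕ipad) ∥ m = 4f 02 50 42 36 36 ∥ 7d 75 f8 2b.
Inner hash: even-index sum = 586 mod 256 = 74; odd-index sum = 282 mod 256 = 26 → 4a 1a.
Outer input = (K'⊕opad) ∥ inner = 25 68 3a 28 5c 5c ∥ 4a 1a.
Outer hash (tag): even-index sum = 261 mod 256 = 5; odd-index sum = 262 mod 256 = 6 → 05 06.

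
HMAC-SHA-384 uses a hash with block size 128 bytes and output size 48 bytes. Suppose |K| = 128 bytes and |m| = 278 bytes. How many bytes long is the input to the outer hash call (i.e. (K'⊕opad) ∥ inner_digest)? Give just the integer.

176

Key is 128 ≤ 128 bytes, zero-padded: |K'| = 128.
Outer input = (K'⊕opad) ∥ H(inner) → 128 + 48 = 176 bytes.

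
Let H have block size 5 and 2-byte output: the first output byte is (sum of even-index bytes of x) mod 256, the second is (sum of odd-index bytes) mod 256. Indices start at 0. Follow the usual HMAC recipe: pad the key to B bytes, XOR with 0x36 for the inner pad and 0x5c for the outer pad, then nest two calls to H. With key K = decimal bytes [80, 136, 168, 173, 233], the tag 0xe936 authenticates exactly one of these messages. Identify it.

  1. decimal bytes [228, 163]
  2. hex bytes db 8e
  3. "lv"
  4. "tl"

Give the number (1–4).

Key decimal bytes [80, 136, 168, 173, 233] = 50 88 a8 ad e9 is exactly B = 5 bytes: K' = 50 88 a8 ad e9.
K' ⊕ ipad = 66 be 9e 9b df; K' ⊕ opad = 0c d4 f4 f1 b5.
m1: inner = H(66 be 9e 9b df e4 a3) = 86 3d; tag = H(0c d4 f4 f1 b5 86 3d) = f24b
m2: inner = H(66 be 9e 9b df db 8e) = 71 34; tag = H(0c d4 f4 f1 b5 71 34) = e936 ← matches
m3: inner = H(66 be 9e 9b df 6c 76) = 59 c5; tag = H(0c d4 f4 f1 b5 59 c5) = 7a1e
m4: inner = H(66 be 9e 9b df 74 6c) = 4f cd; tag = H(0c d4 f4 f1 b5 4f cd) = 8214

2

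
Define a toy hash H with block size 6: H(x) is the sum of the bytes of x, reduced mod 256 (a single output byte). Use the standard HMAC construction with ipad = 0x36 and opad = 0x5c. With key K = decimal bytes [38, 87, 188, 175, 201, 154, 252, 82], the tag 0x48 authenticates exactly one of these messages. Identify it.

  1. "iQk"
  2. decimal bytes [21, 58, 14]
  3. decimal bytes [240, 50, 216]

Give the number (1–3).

3

Key decimal bytes [38, 87, 188, 175, 201, 154, 252, 82] = 26 57 bc af c9 9a fc 52 is 8 bytes > B = 6, so hash it first: H(key) = 99, then zero-pad to 6 bytes: K' = 99 00 00 00 00 00.
K' ⊕ ipad = af 36 36 36 36 36; K' ⊕ opad = c5 5c 5c 5c 5c 5c.
m1: inner = H(af 36 36 36 36 36 69 51 6b) = e2; tag = H(c5 5c 5c 5c 5c 5c e2) = 73
m2: inner = H(af 36 36 36 36 36 15 3a 0e) = 1a; tag = H(c5 5c 5c 5c 5c 5c 1a) = ab
m3: inner = H(af 36 36 36 36 36 f0 32 d8) = b7; tag = H(c5 5c 5c 5c 5c 5c b7) = 48 ← matches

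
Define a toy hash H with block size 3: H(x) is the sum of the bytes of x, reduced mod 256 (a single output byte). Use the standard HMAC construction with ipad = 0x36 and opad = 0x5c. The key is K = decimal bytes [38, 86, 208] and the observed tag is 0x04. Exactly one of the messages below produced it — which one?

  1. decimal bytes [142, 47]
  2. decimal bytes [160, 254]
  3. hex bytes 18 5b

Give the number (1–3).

Key decimal bytes [38, 86, 208] = 26 56 d0 is exactly B = 3 bytes: K' = 26 56 d0.
K' ⊕ ipad = 10 60 e6; K' ⊕ opad = 7a 0a 8c.
m1: inner = H(10 60 e6 8e 2f) = 13; tag = H(7a 0a 8c 13) = 23
m2: inner = H(10 60 e6 a0 fe) = f4; tag = H(7a 0a 8c f4) = 04 ← matches
m3: inner = H(10 60 e6 18 5b) = c9; tag = H(7a 0a 8c c9) = d9

2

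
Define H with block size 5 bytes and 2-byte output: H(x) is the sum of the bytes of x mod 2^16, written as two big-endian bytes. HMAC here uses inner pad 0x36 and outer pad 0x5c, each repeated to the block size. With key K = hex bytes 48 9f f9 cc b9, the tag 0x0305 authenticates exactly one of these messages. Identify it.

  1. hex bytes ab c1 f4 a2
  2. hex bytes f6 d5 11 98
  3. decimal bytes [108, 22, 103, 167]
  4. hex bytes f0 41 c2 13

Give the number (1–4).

3

Key hex bytes 48 9f f9 cc b9 is exactly B = 5 bytes: K' = 48 9f f9 cc b9.
K' ⊕ ipad = 7e a9 cf fa 8f; K' ⊕ opad = 14 c3 a5 90 e5.
m1: inner = H(7e a9 cf fa 8f ab c1 f4 a2) = 06 81; tag = H(14 c3 a5 90 e5 06 81) = 0378
m2: inner = H(7e a9 cf fa 8f f6 d5 11 98) = 05 f3; tag = H(14 c3 a5 90 e5 05 f3) = 03e9
m3: inner = H(7e a9 cf fa 8f 6c 16 67 a7) = 05 0f; tag = H(14 c3 a5 90 e5 05 0f) = 0305 ← matches
m4: inner = H(7e a9 cf fa 8f f0 41 c2 13) = 05 85; tag = H(14 c3 a5 90 e5 05 85) = 037b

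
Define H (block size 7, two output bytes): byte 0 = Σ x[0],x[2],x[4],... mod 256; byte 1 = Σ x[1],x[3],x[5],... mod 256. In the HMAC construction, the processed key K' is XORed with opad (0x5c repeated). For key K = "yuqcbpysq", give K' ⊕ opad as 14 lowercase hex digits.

6ae75c5c5c5c5c

Key "yuqcbpysq" = 79 75 71 63 62 70 79 73 71 is 9 bytes > B = 7, so hash it first: H(key) = 36 bb, then zero-pad to 7 bytes: K' = 36 bb 00 00 00 00 00.
XOR each byte with 0x5c: 36⊕5c=6a, bb⊕5c=e7, 00⊕5c=5c, 00⊕5c=5c, 00⊕5c=5c, 00⊕5c=5c, 00⊕5c=5c.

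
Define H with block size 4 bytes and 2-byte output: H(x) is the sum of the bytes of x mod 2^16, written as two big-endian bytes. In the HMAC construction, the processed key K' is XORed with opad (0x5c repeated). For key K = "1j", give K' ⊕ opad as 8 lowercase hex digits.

Key "1j" = 31 6a is 2 bytes ≤ B = 4; zero-pad to 4 bytes: K' = 31 6a 00 00.
XOR each byte with 0x5c: 31⊕5c=6d, 6a⊕5c=36, 00⊕5c=5c, 00⊕5c=5c.

6d365c5c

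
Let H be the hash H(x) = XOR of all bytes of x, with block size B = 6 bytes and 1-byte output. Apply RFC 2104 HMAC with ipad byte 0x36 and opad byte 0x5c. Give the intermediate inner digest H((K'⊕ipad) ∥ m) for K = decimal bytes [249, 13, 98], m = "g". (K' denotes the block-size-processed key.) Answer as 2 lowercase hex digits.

f1

Key decimal bytes [249, 13, 98] = f9 0d 62 is 3 bytes ≤ B = 6; zero-pad to 6 bytes: K' = f9 0d 62 00 00 00.
K' ⊕ ipad = cf 3b 54 36 36 36.
Inner input = cf 3b 54 36 36 36 ∥ 67.
Inner hash: XOR cf⊕3b⊕54⊕36⊕36⊕36⊕67 = f1.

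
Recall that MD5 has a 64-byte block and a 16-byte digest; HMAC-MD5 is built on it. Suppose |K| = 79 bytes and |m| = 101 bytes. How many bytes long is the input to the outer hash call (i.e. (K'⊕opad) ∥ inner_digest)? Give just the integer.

Key is 79 > 64 bytes, so it is hashed to 16 bytes then zero-padded to 64: |K'| = 64.
Outer input = (K'⊕opad) ∥ H(inner) → 64 + 16 = 80 bytes.

80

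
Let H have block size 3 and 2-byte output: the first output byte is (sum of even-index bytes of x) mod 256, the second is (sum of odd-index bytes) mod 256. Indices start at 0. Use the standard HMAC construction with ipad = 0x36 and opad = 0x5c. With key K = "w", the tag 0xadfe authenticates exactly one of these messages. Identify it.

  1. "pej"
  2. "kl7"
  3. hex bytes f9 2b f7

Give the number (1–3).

3

Key "w" = 77 is 1 byte ≤ B = 3; zero-pad to 3 bytes: K' = 77 00 00.
K' ⊕ ipad = 41 36 36; K' ⊕ opad = 2b 5c 5c.
m1: inner = H(41 36 36 70 65 6a) = dc 10; tag = H(2b 5c 5c dc 10) = 9738
m2: inner = H(41 36 36 6b 6c 37) = e3 d8; tag = H(2b 5c 5c e3 d8) = 5f3f
m3: inner = H(41 36 36 f9 2b f7) = a2 26; tag = H(2b 5c 5c a2 26) = adfe ← matches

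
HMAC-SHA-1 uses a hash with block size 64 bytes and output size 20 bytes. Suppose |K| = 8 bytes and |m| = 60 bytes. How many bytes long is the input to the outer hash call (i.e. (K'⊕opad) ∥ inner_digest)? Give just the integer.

Key is 8 ≤ 64 bytes, zero-padded: |K'| = 64.
Outer input = (K'⊕opad) ∥ H(inner) → 64 + 20 = 84 bytes.

84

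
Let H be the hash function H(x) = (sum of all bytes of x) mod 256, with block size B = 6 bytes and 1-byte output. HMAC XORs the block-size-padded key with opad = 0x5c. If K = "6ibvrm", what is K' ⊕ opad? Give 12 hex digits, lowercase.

Key "6ibvrm" = 36 69 62 76 72 6d is exactly B = 6 bytes: K' = 36 69 62 76 72 6d.
XOR each byte with 0x5c: 36⊕5c=6a, 69⊕5c=35, 62⊕5c=3e, 76⊕5c=2a, 72⊕5c=2e, 6d⊕5c=31.

6a353e2a2e31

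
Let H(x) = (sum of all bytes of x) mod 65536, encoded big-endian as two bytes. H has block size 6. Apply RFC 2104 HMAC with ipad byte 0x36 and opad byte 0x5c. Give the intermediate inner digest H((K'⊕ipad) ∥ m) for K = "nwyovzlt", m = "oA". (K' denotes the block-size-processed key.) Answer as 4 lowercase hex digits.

0268

Key "nwyovzlt" = 6e 77 79 6f 76 7a 6c 74 is 8 bytes > B = 6, so hash it first: H(key) = 03 9d, then zero-pad to 6 bytes: K' = 03 9d 00 00 00 00.
K' ⊕ ipad = 35 ab 36 36 36 36.
Inner input = 35 ab 36 36 36 36 ∥ 6f 41.
Inner hash: sum = 53+171+54+54+54+54+111+65 = 616 → 02 68.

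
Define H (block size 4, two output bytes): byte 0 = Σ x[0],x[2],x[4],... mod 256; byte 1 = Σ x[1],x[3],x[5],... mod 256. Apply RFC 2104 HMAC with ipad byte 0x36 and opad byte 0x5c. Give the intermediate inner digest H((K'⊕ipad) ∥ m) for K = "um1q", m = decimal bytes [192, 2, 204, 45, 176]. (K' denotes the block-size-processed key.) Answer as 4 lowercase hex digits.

Key "um1q" = 75 6d 31 71 is exactly B = 4 bytes: K' = 75 6d 31 71.
K' ⊕ ipad = 43 5b 07 47.
Inner input = 43 5b 07 47 ∥ c0 02 cc 2d b0.
Inner hash: even-index sum = 646 mod 256 = 134; odd-index sum = 209 mod 256 = 209 → 86 d1.

86d1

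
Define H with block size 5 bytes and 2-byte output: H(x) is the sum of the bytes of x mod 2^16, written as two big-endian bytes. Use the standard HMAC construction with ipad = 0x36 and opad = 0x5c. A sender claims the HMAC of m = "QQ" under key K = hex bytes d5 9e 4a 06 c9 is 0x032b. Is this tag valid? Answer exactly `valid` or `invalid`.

valid

Key hex bytes d5 9e 4a 06 c9 is exactly B = 5 bytes: K' = d5 9e 4a 06 c9.
K' ⊕ ipad = e3 a8 7c 30 ff; K' ⊕ opad = 89 c2 16 5a 95.
Inner hash: sum = 227+168+124+48+255+81+81 = 984 → 03 d8.
Outer hash (recomputed tag): sum = 137+194+22+90+149+3+216 = 811 → 03 2b.
Recomputed tag = 032b; claimed = 032b → match.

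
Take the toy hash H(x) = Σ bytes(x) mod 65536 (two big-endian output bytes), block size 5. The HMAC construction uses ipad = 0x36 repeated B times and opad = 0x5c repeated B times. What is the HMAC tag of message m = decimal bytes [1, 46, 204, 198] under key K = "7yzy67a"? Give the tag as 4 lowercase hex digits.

Key "7yzy67a" = 37 79 7a 79 36 37 61 is 7 bytes > B = 5, so hash it first: H(key) = 02 71, then zero-pad to 5 bytes: K' = 02 71 00 00 00.
K' ⊕ ipad = 34 47 36 36 36.  K' ⊕ opad = 5e 2d 5c 5c 5c.
Inner input = (K'⊕ipad) ∥ m = 34 47 36 36 36 ∥ 01 2e cc c6.
Inner hash: sum = 52+71+54+54+54+1+46+204+198 = 734 → 02 de.
Outer input = (K'⊕opad) ∥ inner = 5e 2d 5c 5c 5c ∥ 02 de.
Outer hash (tag): sum = 94+45+92+92+92+2+222 = 639 → 02 7f.

027f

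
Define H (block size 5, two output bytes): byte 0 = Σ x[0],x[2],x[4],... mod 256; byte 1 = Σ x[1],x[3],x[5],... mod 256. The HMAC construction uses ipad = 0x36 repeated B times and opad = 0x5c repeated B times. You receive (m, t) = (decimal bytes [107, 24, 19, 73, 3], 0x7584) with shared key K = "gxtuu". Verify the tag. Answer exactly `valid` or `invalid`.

invalid

Key "gxtuu" = 67 78 74 75 75 is exactly B = 5 bytes: K' = 67 78 74 75 75.
K' ⊕ ipad = 51 4e 42 43 43; K' ⊕ opad = 3b 24 28 29 29.
Inner hash: even-index sum = 311 mod 256 = 55; odd-index sum = 274 mod 256 = 18 → 37 12.
Outer hash (recomputed tag): even-index sum = 158 mod 256 = 158; odd-index sum = 132 mod 256 = 132 → 9e 84.
Recomputed tag = 9e84; claimed = 7584 → mismatch.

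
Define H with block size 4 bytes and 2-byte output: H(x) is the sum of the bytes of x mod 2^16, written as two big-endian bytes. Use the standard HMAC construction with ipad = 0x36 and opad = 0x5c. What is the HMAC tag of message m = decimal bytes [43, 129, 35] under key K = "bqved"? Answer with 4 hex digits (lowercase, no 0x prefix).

01f8

Key "bqved" = 62 71 76 65 64 is 5 bytes > B = 4, so hash it first: H(key) = 02 12, then zero-pad to 4 bytes: K' = 02 12 00 00.
K' ⊕ ipad = 34 24 36 36.  K' ⊕ opad = 5e 4e 5c 5c.
Inner input = (K'⊕ipad) ∥ m = 34 24 36 36 ∥ 2b 81 23.
Inner hash: sum = 52+36+54+54+43+129+35 = 403 → 01 93.
Outer input = (K'⊕opad) ∥ inner = 5e 4e 5c 5c ∥ 01 93.
Outer hash (tag): sum = 94+78+92+92+1+147 = 504 → 01 f8.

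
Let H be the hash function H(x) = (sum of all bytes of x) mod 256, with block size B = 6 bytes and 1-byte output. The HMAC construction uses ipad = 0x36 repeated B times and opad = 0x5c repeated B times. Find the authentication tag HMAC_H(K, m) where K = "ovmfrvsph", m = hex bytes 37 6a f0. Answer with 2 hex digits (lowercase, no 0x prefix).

Key "ovmfrvsph" = 6f 76 6d 66 72 76 73 70 68 is 9 bytes > B = 6, so hash it first: H(key) = eb, then zero-pad to 6 bytes: K' = eb 00 00 00 00 00.
K' ⊕ ipad = dd 36 36 36 36 36.  K' ⊕ opad = b7 5c 5c 5c 5c 5c.
Inner input = (K'⊕ipad) ∥ m = dd 36 36 36 36 36 ∥ 37 6a f0.
Inner hash: sum = 221+54+54+54+54+54+55+106+240 = 892; mod 256 = 124 → 7c.
Outer input = (K'⊕opad) ∥ inner = b7 5c 5c 5c 5c 5c ∥ 7c.
Outer hash (tag): sum = 183+92+92+92+92+92+124 = 767; mod 256 = 255 → ff.

ff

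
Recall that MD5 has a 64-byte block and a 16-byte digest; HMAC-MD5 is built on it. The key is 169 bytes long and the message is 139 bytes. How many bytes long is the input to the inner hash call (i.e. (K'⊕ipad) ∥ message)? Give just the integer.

Key is 169 > 64 bytes, so it is hashed to 16 bytes then zero-padded to 64: |K'| = 64.
Inner input = (K'⊕ipad) ∥ m → 64 + 139 = 203 bytes.

203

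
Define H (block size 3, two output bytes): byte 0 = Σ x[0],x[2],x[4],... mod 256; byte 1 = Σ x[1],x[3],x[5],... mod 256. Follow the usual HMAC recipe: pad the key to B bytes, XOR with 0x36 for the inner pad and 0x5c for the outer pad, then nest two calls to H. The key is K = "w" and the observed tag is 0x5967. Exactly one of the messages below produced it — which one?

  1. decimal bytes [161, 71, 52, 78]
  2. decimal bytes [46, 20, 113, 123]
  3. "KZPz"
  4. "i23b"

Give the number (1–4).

Key "w" = 77 is 1 byte ≤ B = 3; zero-pad to 3 bytes: K' = 77 00 00.
K' ⊕ ipad = 41 36 36; K' ⊕ opad = 2b 5c 5c.
m1: inner = H(41 36 36 a1 47 34 4e) = 0c 0b; tag = H(2b 5c 5c 0c 0b) = 9268
m2: inner = H(41 36 36 2e 14 71 7b) = 06 d5; tag = H(2b 5c 5c 06 d5) = 5c62
m3: inner = H(41 36 36 4b 5a 50 7a) = 4b d1; tag = H(2b 5c 5c 4b d1) = 58a7
m4: inner = H(41 36 36 69 32 33 62) = 0b d2; tag = H(2b 5c 5c 0b d2) = 5967 ← matches

4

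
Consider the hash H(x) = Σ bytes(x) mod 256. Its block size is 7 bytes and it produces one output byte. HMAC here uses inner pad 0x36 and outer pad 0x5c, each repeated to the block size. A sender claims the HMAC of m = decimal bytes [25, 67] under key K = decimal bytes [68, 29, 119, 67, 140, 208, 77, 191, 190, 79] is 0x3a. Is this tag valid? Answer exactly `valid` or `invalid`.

valid

Key decimal bytes [68, 29, 119, 67, 140, 208, 77, 191, 190, 79] = 44 1d 77 43 8c d0 4d bf be 4f is 10 bytes > B = 7, so hash it first: H(key) = 90, then zero-pad to 7 bytes: K' = 90 00 00 00 00 00 00.
K' ⊕ ipad = a6 36 36 36 36 36 36; K' ⊕ opad = cc 5c 5c 5c 5c 5c 5c.
Inner hash: sum = 166+54+54+54+54+54+54+25+67 = 582; mod 256 = 70 → 46.
Outer hash (recomputed tag): sum = 204+92+92+92+92+92+92+70 = 826; mod 256 = 58 → 3a.
Recomputed tag = 3a; claimed = 3a → match.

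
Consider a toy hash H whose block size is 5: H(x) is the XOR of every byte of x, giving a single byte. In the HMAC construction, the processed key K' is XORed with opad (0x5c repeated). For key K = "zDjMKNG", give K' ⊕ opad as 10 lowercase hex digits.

Key "zDjMKNG" = 7a 44 6a 4d 4b 4e 47 is 7 bytes > B = 5, so hash it first: H(key) = 5b, then zero-pad to 5 bytes: K' = 5b 00 00 00 00.
XOR each byte with 0x5c: 5b⊕5c=07, 00⊕5c=5c, 00⊕5c=5c, 00⊕5c=5c, 00⊕5c=5c.

075c5c5c5c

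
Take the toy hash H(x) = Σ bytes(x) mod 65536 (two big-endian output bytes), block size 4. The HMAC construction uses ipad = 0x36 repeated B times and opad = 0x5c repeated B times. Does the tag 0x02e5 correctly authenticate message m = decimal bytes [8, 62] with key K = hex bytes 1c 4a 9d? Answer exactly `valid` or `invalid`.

Key hex bytes 1c 4a 9d is 3 bytes ≤ B = 4; zero-pad to 4 bytes: K' = 1c 4a 9d 00.
K' ⊕ ipad = 2a 7c ab 36; K' ⊕ opad = 40 16 c1 5c.
Inner hash: sum = 42+124+171+54+8+62 = 461 → 01 cd.
Outer hash (recomputed tag): sum = 64+22+193+92+1+205 = 577 → 02 41.
Recomputed tag = 0241; claimed = 02e5 → mismatch.

invalid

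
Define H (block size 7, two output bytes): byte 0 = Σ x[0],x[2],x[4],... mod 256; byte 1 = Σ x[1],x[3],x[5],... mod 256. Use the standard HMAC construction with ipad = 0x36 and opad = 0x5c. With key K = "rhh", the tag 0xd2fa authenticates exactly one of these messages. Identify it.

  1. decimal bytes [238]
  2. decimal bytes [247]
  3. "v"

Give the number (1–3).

1

Key "rhh" = 72 68 68 is 3 bytes ≤ B = 7; zero-pad to 7 bytes: K' = 72 68 68 00 00 00 00.
K' ⊕ ipad = 44 5e 5e 36 36 36 36; K' ⊕ opad = 2e 34 34 5c 5c 5c 5c.
m1: inner = H(44 5e 5e 36 36 36 36 ee) = 0e b8; tag = H(2e 34 34 5c 5c 5c 5c 0e b8) = d2fa ← matches
m2: inner = H(44 5e 5e 36 36 36 36 f7) = 0e c1; tag = H(2e 34 34 5c 5c 5c 5c 0e c1) = dbfa
m3: inner = H(44 5e 5e 36 36 36 36 76) = 0e 40; tag = H(2e 34 34 5c 5c 5c 5c 0e 40) = 5afa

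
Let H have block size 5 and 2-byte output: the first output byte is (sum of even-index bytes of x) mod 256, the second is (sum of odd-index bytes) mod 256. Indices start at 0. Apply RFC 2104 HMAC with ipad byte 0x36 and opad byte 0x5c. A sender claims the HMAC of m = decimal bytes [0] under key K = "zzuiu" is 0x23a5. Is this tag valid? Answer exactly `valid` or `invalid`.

invalid

Key "zzuiu" = 7a 7a 75 69 75 is exactly B = 5 bytes: K' = 7a 7a 75 69 75.
K' ⊕ ipad = 4c 4c 43 5f 43; K' ⊕ opad = 26 26 29 35 29.
Inner hash: even-index sum = 210 mod 256 = 210; odd-index sum = 171 mod 256 = 171 → d2 ab.
Outer hash (recomputed tag): even-index sum = 291 mod 256 = 35; odd-index sum = 301 mod 256 = 45 → 23 2d.
Recomputed tag = 232d; claimed = 23a5 → mismatch.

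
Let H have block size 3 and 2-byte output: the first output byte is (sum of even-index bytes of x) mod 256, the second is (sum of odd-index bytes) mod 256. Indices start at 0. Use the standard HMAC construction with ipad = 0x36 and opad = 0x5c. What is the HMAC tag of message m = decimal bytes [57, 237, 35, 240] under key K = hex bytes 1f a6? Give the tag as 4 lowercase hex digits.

8b36

Key hex bytes 1f a6 is 2 bytes ≤ B = 3; zero-pad to 3 bytes: K' = 1f a6 00.
K' ⊕ ipad = 29 90 36.  K' ⊕ opad = 43 fa 5c.
Inner input = (K'⊕ipad) ∥ m = 29 90 36 ∥ 39 ed 23 f0.
Inner hash: even-index sum = 572 mod 256 = 60; odd-index sum = 236 mod 256 = 236 → 3c ec.
Outer input = (K'⊕opad) ∥ inner = 43 fa 5c ∥ 3c ec.
Outer hash (tag): even-index sum = 395 mod 256 = 139; odd-index sum = 310 mod 256 = 54 → 8b 36.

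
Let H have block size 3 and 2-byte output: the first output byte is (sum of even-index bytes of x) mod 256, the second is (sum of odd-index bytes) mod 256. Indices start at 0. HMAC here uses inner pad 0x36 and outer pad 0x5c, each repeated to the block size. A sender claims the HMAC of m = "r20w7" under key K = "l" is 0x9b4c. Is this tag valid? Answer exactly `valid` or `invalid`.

Key "l" = 6c is 1 byte ≤ B = 3; zero-pad to 3 bytes: K' = 6c 00 00.
K' ⊕ ipad = 5a 36 36; K' ⊕ opad = 30 5c 5c.
Inner hash: even-index sum = 313 mod 256 = 57; odd-index sum = 271 mod 256 = 15 → 39 0f.
Outer hash (recomputed tag): even-index sum = 155 mod 256 = 155; odd-index sum = 149 mod 256 = 149 → 9b 95.
Recomputed tag = 9b95; claimed = 9b4c → mismatch.

invalid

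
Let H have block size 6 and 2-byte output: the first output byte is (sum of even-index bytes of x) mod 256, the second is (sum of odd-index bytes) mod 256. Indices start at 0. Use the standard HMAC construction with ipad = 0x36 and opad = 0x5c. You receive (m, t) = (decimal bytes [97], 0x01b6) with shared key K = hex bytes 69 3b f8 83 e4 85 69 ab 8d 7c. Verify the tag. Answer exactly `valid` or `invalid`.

invalid

Key hex bytes 69 3b f8 83 e4 85 69 ab 8d 7c is 10 bytes > B = 6, so hash it first: H(key) = 3b 6a, then zero-pad to 6 bytes: K' = 3b 6a 00 00 00 00.
K' ⊕ ipad = 0d 5c 36 36 36 36; K' ⊕ opad = 67 36 5c 5c 5c 5c.
Inner hash: even-index sum = 218 mod 256 = 218; odd-index sum = 200 mod 256 = 200 → da c8.
Outer hash (recomputed tag): even-index sum = 505 mod 256 = 249; odd-index sum = 438 mod 256 = 182 → f9 b6.
Recomputed tag = f9b6; claimed = 01b6 → mismatch.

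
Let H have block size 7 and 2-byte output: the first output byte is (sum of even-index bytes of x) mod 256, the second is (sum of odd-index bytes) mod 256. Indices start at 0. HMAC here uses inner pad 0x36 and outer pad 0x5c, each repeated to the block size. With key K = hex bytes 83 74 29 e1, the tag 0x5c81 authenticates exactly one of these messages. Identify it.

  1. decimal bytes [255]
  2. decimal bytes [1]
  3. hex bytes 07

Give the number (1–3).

Key hex bytes 83 74 29 e1 is 4 bytes ≤ B = 7; zero-pad to 7 bytes: K' = 83 74 29 e1 00 00 00.
K' ⊕ ipad = b5 42 1f d7 36 36 36; K' ⊕ opad = df 28 75 bd 5c 5c 5c.
m1: inner = H(b5 42 1f d7 36 36 36 ff) = 40 4e; tag = H(df 28 75 bd 5c 5c 5c 40 4e) = 5a81
m2: inner = H(b5 42 1f d7 36 36 36 01) = 40 50; tag = H(df 28 75 bd 5c 5c 5c 40 50) = 5c81 ← matches
m3: inner = H(b5 42 1f d7 36 36 36 07) = 40 56; tag = H(df 28 75 bd 5c 5c 5c 40 56) = 6281

2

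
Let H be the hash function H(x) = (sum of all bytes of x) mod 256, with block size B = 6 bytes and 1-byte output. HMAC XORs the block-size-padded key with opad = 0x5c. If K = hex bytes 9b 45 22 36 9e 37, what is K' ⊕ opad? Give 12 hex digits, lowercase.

Key hex bytes 9b 45 22 36 9e 37 is exactly B = 6 bytes: K' = 9b 45 22 36 9e 37.
XOR each byte with 0x5c: 9b⊕5c=c7, 45⊕5c=19, 22⊕5c=7e, 36⊕5c=6a, 9e⊕5c=c2, 37⊕5c=6b.

c7197e6ac26b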